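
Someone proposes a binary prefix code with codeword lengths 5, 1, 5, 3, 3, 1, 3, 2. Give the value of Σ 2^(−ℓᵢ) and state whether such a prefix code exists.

With common denominator 2^5 = 32: Σ 2^(−ℓᵢ) = 1/32 + 16/32 + 1/32 + 4/32 + 4/32 + 16/32 + 4/32 + 8/32 = 54/32 = 1.6875.
Kraft's inequality requires Σ ≤ 1; here Σ = 1.6875 > 1, so no such prefix code exists.

1.6875; no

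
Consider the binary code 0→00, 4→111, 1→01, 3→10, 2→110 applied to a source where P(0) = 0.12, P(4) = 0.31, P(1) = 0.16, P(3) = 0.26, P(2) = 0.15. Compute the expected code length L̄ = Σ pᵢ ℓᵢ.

2.46 bits/symbol

L̄ = Σ pᵢ·ℓᵢ = 0.12·2 + 0.31·3 + 0.16·2 + 0.26·2 + 0.15·3 = 2.46 bits/symbol.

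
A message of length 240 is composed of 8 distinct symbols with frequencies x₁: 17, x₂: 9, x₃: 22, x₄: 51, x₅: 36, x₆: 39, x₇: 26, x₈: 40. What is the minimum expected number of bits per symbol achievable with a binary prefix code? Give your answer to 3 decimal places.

Probabilities are the counts divided by 240.
Repeatedly combine the two least-probable nodes; the expected code length is the sum of the merged weights.
merge 3/80 + 17/240 → 13/120
merge 11/120 + 13/120 → 1/5
merge 13/120 + 3/20 → 31/120
merge 13/80 + 1/6 → 79/240
merge 1/5 + 17/80 → 33/80
merge 31/120 + 79/240 → 47/80
merge 33/80 + 47/80 → 1
L = 13/120 + 1/5 + 31/120 + 79/240 + 33/80 + 47/80 + 1 = 139/48 ≈ 2.896 bits/symbol.

2.896 bits/symbol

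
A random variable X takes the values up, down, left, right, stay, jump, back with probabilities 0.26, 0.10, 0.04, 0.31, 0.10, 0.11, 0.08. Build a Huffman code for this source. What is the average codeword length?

Repeatedly combine the two least-probable nodes; the expected code length is the sum of the merged weights.
merge 1/25 + 2/25 → 3/25
merge 1/10 + 1/10 → 1/5
merge 11/100 + 3/25 → 23/100
merge 1/5 + 23/100 → 43/100
merge 13/50 + 31/100 → 57/100
merge 43/100 + 57/100 → 1
L = 3/25 + 1/5 + 23/100 + 43/100 + 57/100 + 1 = 51/20 = 2.55 bits/symbol.

2.55 bits/symbol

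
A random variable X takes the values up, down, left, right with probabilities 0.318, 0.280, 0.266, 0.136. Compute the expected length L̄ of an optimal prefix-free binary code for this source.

2 bits/symbol

Repeatedly combine the two least-probable nodes; the expected code length is the sum of the merged weights.
merge 17/125 + 133/500 → 201/500
merge 7/25 + 159/500 → 299/500
merge 201/500 + 299/500 → 1
L = 201/500 + 299/500 + 1 = 2 bits/symbol.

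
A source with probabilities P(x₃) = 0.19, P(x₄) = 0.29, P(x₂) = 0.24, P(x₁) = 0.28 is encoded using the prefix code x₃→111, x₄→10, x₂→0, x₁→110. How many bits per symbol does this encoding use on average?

2.23 bits/symbol

L̄ = Σ pᵢ·ℓᵢ = 0.19·3 + 0.29·2 + 0.24·1 + 0.28·3 = 2.23 bits/symbol.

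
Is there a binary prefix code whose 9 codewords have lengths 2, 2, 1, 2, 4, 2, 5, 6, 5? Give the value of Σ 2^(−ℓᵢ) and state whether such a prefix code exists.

With common denominator 2^6 = 64: Σ 2^(−ℓᵢ) = 16/64 + 16/64 + 32/64 + 16/64 + 4/64 + 16/64 + 2/64 + 1/64 + 2/64 = 105/64 = 1.640625.
Kraft's inequality requires Σ ≤ 1; here Σ = 1.640625 > 1, so no such prefix code exists.

1.640625; no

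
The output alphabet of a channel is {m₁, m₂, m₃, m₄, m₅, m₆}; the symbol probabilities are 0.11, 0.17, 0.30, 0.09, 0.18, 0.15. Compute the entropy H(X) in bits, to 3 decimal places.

2.474 bits

H = −Σ pᵢ log₂ pᵢ.
−0.11·log₂(0.11) = 0.3503
−0.17·log₂(0.17) = 0.4346
−0.30·log₂(0.30) = 0.5211
−0.09·log₂(0.09) = 0.3127
−0.18·log₂(0.18) = 0.4453
−0.15·log₂(0.15) = 0.4105
Sum ≈ 2.4745 → 2.474 bits.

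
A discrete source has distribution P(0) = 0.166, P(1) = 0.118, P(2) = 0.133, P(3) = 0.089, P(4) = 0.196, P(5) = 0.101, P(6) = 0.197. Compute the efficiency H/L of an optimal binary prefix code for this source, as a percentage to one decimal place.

Entropy H = −Σ p log₂ p ≈ 2.7482 bits.
Huffman merges: 89/1000+101/1000→19/100; 59/500+133/1000→251/1000; 83/500+19/100→89/250; 49/250+197/1000→393/1000; 251/1000+89/250→607/1000; 393/1000+607/1000→1. L = 2797/1000 ≈ 2.7970.
Efficiency = H/L = 2.7482/2.7970 = 98.3%.

98.3%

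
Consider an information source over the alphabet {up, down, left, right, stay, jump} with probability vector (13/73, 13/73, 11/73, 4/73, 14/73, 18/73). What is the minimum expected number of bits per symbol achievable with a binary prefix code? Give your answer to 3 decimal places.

Repeatedly combine the two least-probable nodes; the expected code length is the sum of the merged weights.
merge 4/73 + 11/73 → 15/73
merge 13/73 + 13/73 → 26/73
merge 14/73 + 15/73 → 29/73
merge 18/73 + 26/73 → 44/73
merge 29/73 + 44/73 → 1
L = 15/73 + 26/73 + 29/73 + 44/73 + 1 = 187/73 ≈ 2.562 bits/symbol.

2.562 bits/symbol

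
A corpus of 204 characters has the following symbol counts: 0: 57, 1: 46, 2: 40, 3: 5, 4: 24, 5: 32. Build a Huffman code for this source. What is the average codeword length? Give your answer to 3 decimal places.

2.441 bits/symbol

Probabilities are the counts divided by 204.
Repeatedly combine the two least-probable nodes; the expected code length is the sum of the merged weights.
merge 5/204 + 2/17 → 29/204
merge 29/204 + 8/51 → 61/204
merge 10/51 + 23/102 → 43/102
merge 19/68 + 61/204 → 59/102
merge 43/102 + 59/102 → 1
L = 29/204 + 61/204 + 43/102 + 59/102 + 1 = 83/34 ≈ 2.441 bits/symbol.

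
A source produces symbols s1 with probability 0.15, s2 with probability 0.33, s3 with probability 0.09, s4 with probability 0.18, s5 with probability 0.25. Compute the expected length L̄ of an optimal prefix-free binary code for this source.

2.24 bits/symbol

Repeatedly combine the two least-probable nodes; the expected code length is the sum of the merged weights.
merge 9/100 + 3/20 → 6/25
merge 9/50 + 6/25 → 21/50
merge 1/4 + 33/100 → 29/50
merge 21/50 + 29/50 → 1
L = 6/25 + 21/50 + 29/50 + 1 = 56/25 = 2.24 bits/symbol.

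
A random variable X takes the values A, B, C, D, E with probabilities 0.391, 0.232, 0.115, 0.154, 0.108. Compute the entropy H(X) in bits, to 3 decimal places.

H = −Σ pᵢ log₂ pᵢ.
−0.391·log₂(0.391) = 0.5297
−0.232·log₂(0.232) = 0.4890
−0.115·log₂(0.115) = 0.3588
−0.154·log₂(0.154) = 0.4156
−0.108·log₂(0.108) = 0.3468
Sum ≈ 2.1400 → 2.140 bits.

2.140 bits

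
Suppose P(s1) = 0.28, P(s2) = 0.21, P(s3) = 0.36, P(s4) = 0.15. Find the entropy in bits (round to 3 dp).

1.928 bits

H = −Σ pᵢ log₂ pᵢ.
−0.28·log₂(0.28) = 0.5142
−0.21·log₂(0.21) = 0.4728
−0.36·log₂(0.36) = 0.5306
−0.15·log₂(0.15) = 0.4105
Sum ≈ 1.9282 → 1.928 bits.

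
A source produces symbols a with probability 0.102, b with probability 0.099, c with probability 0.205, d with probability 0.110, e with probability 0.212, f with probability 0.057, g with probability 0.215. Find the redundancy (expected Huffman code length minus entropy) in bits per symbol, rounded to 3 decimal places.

0.057 bits

Entropy H = −Σ p log₂ p ≈ 2.6720 bits.
Huffman merges: 57/1000+99/1000→39/250; 51/500+11/100→53/250; 39/250+41/200→361/1000; 53/250+53/250→53/125; 43/200+361/1000→72/125; 53/125+72/125→1. L = 2729/1000 ≈ 2.7290.
L − H = 2.7290 − 2.6720 = 0.057 bits.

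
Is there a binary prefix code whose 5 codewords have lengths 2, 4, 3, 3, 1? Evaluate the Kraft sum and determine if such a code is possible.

1.0625; no

With common denominator 2^4 = 16: Σ 2^(−ℓᵢ) = 4/16 + 1/16 + 2/16 + 2/16 + 8/16 = 17/16 = 1.0625.
Kraft's inequality requires Σ ≤ 1; here Σ = 1.0625 > 1, so no such prefix code exists.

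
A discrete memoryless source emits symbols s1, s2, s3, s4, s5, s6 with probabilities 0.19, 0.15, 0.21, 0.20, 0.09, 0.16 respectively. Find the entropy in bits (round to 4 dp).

2.5387 bits

H = −Σ pᵢ log₂ pᵢ.
−0.19·log₂(0.19) = 0.4552
−0.15·log₂(0.15) = 0.4105
−0.21·log₂(0.21) = 0.4728
−0.20·log₂(0.20) = 0.4644
−0.09·log₂(0.09) = 0.3127
−0.16·log₂(0.16) = 0.4230
Sum ≈ 2.5387 → 2.5387 bits.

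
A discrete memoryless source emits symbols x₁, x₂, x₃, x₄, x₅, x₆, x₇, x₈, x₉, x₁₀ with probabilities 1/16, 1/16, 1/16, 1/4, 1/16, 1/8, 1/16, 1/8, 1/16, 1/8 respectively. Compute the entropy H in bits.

Each probability is a power of 1/2, so log₂(1/p) is an integer.
H = Σ p·log₂(1/p) = 1/16·4 + 1/16·4 + 1/16·4 + 1/4·2 + 1/16·4 + 1/8·3 + 1/16·4 + 1/8·3 + 1/16·4 + 1/8·3 = 3.125 bits.

3.125 bits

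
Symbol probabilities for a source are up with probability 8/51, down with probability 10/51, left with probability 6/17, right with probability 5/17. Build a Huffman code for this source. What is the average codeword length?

Repeatedly combine the two least-probable nodes; the expected code length is the sum of the merged weights.
merge 8/51 + 10/51 → 6/17
merge 5/17 + 6/17 → 11/17
merge 6/17 + 11/17 → 1
L = 6/17 + 11/17 + 1 = 2 bits/symbol.

2 bits/symbol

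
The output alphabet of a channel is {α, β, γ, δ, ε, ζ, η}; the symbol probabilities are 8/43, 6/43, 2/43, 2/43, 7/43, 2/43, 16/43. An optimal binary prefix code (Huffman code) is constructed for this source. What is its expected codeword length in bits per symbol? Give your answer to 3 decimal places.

2.488 bits/symbol

Repeatedly combine the two least-probable nodes; the expected code length is the sum of the merged weights.
merge 2/43 + 2/43 → 4/43
merge 2/43 + 4/43 → 6/43
merge 6/43 + 6/43 → 12/43
merge 7/43 + 8/43 → 15/43
merge 12/43 + 15/43 → 27/43
merge 16/43 + 27/43 → 1
L = 4/43 + 6/43 + 12/43 + 15/43 + 27/43 + 1 = 107/43 ≈ 2.488 bits/symbol.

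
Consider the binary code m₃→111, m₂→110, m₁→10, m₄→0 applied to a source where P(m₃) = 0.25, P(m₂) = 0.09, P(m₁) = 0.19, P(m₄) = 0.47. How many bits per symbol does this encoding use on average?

L̄ = Σ pᵢ·ℓᵢ = 0.25·3 + 0.09·3 + 0.19·2 + 0.47·1 = 1.87 bits/symbol.

1.87 bits/symbol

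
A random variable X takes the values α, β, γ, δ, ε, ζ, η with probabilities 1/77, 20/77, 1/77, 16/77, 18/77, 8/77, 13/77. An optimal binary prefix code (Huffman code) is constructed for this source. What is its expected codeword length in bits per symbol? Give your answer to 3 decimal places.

2.455 bits/symbol

Repeatedly combine the two least-probable nodes; the expected code length is the sum of the merged weights.
merge 1/77 + 1/77 → 2/77
merge 2/77 + 8/77 → 10/77
merge 10/77 + 13/77 → 23/77
merge 16/77 + 18/77 → 34/77
merge 20/77 + 23/77 → 43/77
merge 34/77 + 43/77 → 1
L = 2/77 + 10/77 + 23/77 + 34/77 + 43/77 + 1 = 27/11 ≈ 2.455 bits/symbol.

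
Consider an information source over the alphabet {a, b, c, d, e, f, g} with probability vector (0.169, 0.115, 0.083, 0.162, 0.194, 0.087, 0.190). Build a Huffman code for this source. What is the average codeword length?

Repeatedly combine the two least-probable nodes; the expected code length is the sum of the merged weights.
merge 83/1000 + 87/1000 → 17/100
merge 23/200 + 81/500 → 277/1000
merge 169/1000 + 17/100 → 339/1000
merge 19/100 + 97/500 → 48/125
merge 277/1000 + 339/1000 → 77/125
merge 48/125 + 77/125 → 1
L = 17/100 + 277/1000 + 339/1000 + 48/125 + 77/125 + 1 = 1393/500 = 2.786 bits/symbol.

2.786 bits/symbol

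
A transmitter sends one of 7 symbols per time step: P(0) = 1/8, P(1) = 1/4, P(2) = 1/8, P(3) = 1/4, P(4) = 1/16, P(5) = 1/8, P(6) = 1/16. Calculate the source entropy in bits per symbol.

Each probability is a power of 1/2, so log₂(1/p) is an integer.
H = Σ p·log₂(1/p) = 1/8·3 + 1/4·2 + 1/8·3 + 1/4·2 + 1/16·4 + 1/8·3 + 1/16·4 = 2.625 bits.

2.625 bits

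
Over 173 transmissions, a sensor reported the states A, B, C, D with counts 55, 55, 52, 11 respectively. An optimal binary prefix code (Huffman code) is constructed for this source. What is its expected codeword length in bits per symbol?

Probabilities are the counts divided by 173.
Repeatedly combine the two least-probable nodes; the expected code length is the sum of the merged weights.
merge 11/173 + 52/173 → 63/173
merge 55/173 + 55/173 → 110/173
merge 63/173 + 110/173 → 1
L = 63/173 + 110/173 + 1 = 2 bits/symbol.

2 bits/symbol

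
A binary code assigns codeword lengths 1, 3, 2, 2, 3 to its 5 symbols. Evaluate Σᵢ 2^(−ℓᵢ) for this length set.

With common denominator 2^3 = 8: Σ 2^(−ℓᵢ) = 4/8 + 1/8 + 2/8 + 2/8 + 1/8 = 10/8 = 1.25.

1.25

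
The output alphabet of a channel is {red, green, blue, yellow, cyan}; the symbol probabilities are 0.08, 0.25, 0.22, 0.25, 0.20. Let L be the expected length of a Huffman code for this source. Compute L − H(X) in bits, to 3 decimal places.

Entropy H = −Σ p log₂ p ≈ 2.2365 bits.
Huffman merges: 2/25+1/5→7/25; 11/50+1/4→47/100; 1/4+7/25→53/100; 47/100+53/100→1. L = 57/25 ≈ 2.2800.
L − H = 2.2800 − 2.2365 = 0.044 bits.

0.044 bits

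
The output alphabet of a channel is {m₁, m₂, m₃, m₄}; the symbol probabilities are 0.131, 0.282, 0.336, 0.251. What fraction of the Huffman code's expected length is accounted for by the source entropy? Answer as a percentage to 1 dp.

96.4%

Entropy H = −Σ p log₂ p ≈ 1.9284 bits.
Huffman merges: 131/1000+251/1000→191/500; 141/500+42/125→309/500; 191/500+309/500→1. L = 2 ≈ 2.0000.
Efficiency = H/L = 1.9284/2.0000 = 96.4%.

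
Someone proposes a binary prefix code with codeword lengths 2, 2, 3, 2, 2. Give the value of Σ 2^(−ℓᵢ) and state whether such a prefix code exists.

With common denominator 2^3 = 8: Σ 2^(−ℓᵢ) = 2/8 + 2/8 + 1/8 + 2/8 + 2/8 = 9/8 = 1.125.
Kraft's inequality requires Σ ≤ 1; here Σ = 1.125 > 1, so no such prefix code exists.

1.125; no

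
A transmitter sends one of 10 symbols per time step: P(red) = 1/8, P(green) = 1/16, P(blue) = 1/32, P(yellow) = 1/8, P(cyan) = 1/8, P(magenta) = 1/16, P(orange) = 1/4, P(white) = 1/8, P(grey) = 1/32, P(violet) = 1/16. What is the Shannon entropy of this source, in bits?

3.0625 bits

Each probability is a power of 1/2, so log₂(1/p) is an integer.
H = Σ p·log₂(1/p) = 1/8·3 + 1/16·4 + 1/32·5 + 1/8·3 + 1/8·3 + 1/16·4 + 1/4·2 + 1/8·3 + 1/32·5 + 1/16·4 = 3.0625 bits.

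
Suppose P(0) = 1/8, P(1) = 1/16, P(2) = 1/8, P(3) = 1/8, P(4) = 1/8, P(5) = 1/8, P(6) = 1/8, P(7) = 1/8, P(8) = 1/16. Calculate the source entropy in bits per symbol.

Each probability is a power of 1/2, so log₂(1/p) is an integer.
H = Σ p·log₂(1/p) = 1/8·3 + 1/16·4 + 1/8·3 + 1/8·3 + 1/8·3 + 1/8·3 + 1/8·3 + 1/8·3 + 1/16·4 = 3.125 bits.

3.125 bits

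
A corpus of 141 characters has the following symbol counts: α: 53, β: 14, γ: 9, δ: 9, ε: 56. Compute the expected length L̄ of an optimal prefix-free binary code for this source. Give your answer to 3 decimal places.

Probabilities are the counts divided by 141.
Repeatedly combine the two least-probable nodes; the expected code length is the sum of the merged weights.
merge 3/47 + 3/47 → 6/47
merge 14/141 + 6/47 → 32/141
merge 32/141 + 53/141 → 85/141
merge 56/141 + 85/141 → 1
L = 6/47 + 32/141 + 85/141 + 1 = 92/47 ≈ 1.957 bits/symbol.

1.957 bits/symbol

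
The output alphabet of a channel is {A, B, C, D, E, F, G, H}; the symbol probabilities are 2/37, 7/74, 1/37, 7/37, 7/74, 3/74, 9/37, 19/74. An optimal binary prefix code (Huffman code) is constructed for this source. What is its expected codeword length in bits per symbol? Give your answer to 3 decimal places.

Repeatedly combine the two least-probable nodes; the expected code length is the sum of the merged weights.
merge 1/37 + 3/74 → 5/74
merge 2/37 + 5/74 → 9/74
merge 7/74 + 7/74 → 7/37
merge 9/74 + 7/37 → 23/74
merge 7/37 + 9/37 → 16/37
merge 19/74 + 23/74 → 21/37
merge 16/37 + 21/37 → 1
L = 5/74 + 9/74 + 7/37 + 23/74 + 16/37 + 21/37 + 1 = 199/74 ≈ 2.689 bits/symbol.

2.689 bits/symbol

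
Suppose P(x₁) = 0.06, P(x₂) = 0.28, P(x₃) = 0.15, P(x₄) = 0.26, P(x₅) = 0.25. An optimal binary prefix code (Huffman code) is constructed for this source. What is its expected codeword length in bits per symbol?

2.21 bits/symbol

Repeatedly combine the two least-probable nodes; the expected code length is the sum of the merged weights.
merge 3/50 + 3/20 → 21/100
merge 21/100 + 1/4 → 23/50
merge 13/50 + 7/25 → 27/50
merge 23/50 + 27/50 → 1
L = 21/100 + 23/50 + 27/50 + 1 = 221/100 = 2.21 bits/symbol.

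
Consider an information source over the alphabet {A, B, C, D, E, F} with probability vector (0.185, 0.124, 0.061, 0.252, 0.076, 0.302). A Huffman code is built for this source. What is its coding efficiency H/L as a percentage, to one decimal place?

99.1%

Entropy H = −Σ p log₂ p ≈ 2.3753 bits.
Huffman merges: 61/1000+19/250→137/1000; 31/250+137/1000→261/1000; 37/200+63/250→437/1000; 261/1000+151/500→563/1000; 437/1000+563/1000→1. L = 1199/500 ≈ 2.3980.
Efficiency = H/L = 2.3753/2.3980 = 99.1%.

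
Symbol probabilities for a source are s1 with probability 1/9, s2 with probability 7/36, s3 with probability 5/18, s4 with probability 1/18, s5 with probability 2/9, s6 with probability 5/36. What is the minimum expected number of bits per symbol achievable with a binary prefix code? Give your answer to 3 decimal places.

Repeatedly combine the two least-probable nodes; the expected code length is the sum of the merged weights.
merge 1/18 + 1/9 → 1/6
merge 5/36 + 1/6 → 11/36
merge 7/36 + 2/9 → 5/12
merge 5/18 + 11/36 → 7/12
merge 5/12 + 7/12 → 1
L = 1/6 + 11/36 + 5/12 + 7/12 + 1 = 89/36 ≈ 2.472 bits/symbol.

2.472 bits/symbol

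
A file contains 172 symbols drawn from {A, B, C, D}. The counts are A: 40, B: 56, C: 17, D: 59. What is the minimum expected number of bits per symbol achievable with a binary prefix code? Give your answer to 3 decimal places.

1.988 bits/symbol

Probabilities are the counts divided by 172.
Repeatedly combine the two least-probable nodes; the expected code length is the sum of the merged weights.
merge 17/172 + 10/43 → 57/172
merge 14/43 + 57/172 → 113/172
merge 59/172 + 113/172 → 1
L = 57/172 + 113/172 + 1 = 171/86 ≈ 1.988 bits/symbol.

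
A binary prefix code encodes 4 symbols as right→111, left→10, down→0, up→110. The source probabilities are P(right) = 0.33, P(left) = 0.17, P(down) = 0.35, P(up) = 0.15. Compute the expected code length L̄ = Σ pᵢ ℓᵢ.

2.13 bits/symbol

L̄ = Σ pᵢ·ℓᵢ = 0.33·3 + 0.17·2 + 0.35·1 + 0.15·3 = 2.13 bits/symbol.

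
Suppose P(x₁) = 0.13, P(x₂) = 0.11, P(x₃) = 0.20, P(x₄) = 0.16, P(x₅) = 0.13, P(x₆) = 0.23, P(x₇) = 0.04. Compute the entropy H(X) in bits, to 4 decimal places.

H = −Σ pᵢ log₂ pᵢ.
−0.13·log₂(0.13) = 0.3826
−0.11·log₂(0.11) = 0.3503
−0.20·log₂(0.20) = 0.4644
−0.16·log₂(0.16) = 0.4230
−0.13·log₂(0.13) = 0.3826
−0.23·log₂(0.23) = 0.4877
−0.04·log₂(0.04) = 0.1858
Sum ≈ 2.6764 → 2.6764 bits.

2.6764 bits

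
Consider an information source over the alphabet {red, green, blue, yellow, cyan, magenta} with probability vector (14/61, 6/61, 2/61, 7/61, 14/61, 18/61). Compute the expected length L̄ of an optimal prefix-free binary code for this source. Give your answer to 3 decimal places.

Repeatedly combine the two least-probable nodes; the expected code length is the sum of the merged weights.
merge 2/61 + 6/61 → 8/61
merge 7/61 + 8/61 → 15/61
merge 14/61 + 14/61 → 28/61
merge 15/61 + 18/61 → 33/61
merge 28/61 + 33/61 → 1
L = 8/61 + 15/61 + 28/61 + 33/61 + 1 = 145/61 ≈ 2.377 bits/symbol.

2.377 bits/symbol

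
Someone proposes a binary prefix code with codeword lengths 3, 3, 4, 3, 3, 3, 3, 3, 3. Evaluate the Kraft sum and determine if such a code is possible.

1.0625; no

With common denominator 2^4 = 16: Σ 2^(−ℓᵢ) = 2/16 + 2/16 + 1/16 + 2/16 + 2/16 + 2/16 + 2/16 + 2/16 + 2/16 = 17/16 = 1.0625.
Kraft's inequality requires Σ ≤ 1; here Σ = 1.0625 > 1, so no such prefix code exists.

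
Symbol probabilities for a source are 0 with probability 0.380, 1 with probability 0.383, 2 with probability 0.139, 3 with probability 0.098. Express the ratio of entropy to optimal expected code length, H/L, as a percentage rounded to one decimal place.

Entropy H = −Σ p log₂ p ≈ 1.7849 bits.
Huffman merges: 49/500+139/1000→237/1000; 237/1000+19/50→617/1000; 383/1000+617/1000→1. L = 927/500 ≈ 1.8540.
Efficiency = H/L = 1.7849/1.8540 = 96.3%.

96.3%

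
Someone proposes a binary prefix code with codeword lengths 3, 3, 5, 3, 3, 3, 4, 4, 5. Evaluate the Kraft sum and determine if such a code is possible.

0.8125; yes

With common denominator 2^5 = 32: Σ 2^(−ℓᵢ) = 4/32 + 4/32 + 1/32 + 4/32 + 4/32 + 4/32 + 2/32 + 2/32 + 1/32 = 26/32 = 0.8125.
Kraft's inequality requires Σ ≤ 1; here Σ = 0.8125 ≤ 1, so such a prefix code exists.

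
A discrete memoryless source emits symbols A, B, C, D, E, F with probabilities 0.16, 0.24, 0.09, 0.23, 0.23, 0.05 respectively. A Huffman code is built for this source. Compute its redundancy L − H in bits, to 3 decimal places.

Entropy H = −Σ p log₂ p ≈ 2.4212 bits.
Huffman merges: 1/20+9/100→7/50; 7/50+4/25→3/10; 23/100+23/100→23/50; 6/25+3/10→27/50; 23/50+27/50→1. L = 61/25 ≈ 2.4400.
L − H = 2.4400 − 2.4212 = 0.019 bits.

0.019 bits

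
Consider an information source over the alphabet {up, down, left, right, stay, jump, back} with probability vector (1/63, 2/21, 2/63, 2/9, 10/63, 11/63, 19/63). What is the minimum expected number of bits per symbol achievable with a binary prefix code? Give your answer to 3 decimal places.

Repeatedly combine the two least-probable nodes; the expected code length is the sum of the merged weights.
merge 1/63 + 2/63 → 1/21
merge 1/21 + 2/21 → 1/7
merge 1/7 + 10/63 → 19/63
merge 11/63 + 2/9 → 25/63
merge 19/63 + 19/63 → 38/63
merge 25/63 + 38/63 → 1
L = 1/21 + 1/7 + 19/63 + 25/63 + 38/63 + 1 = 157/63 ≈ 2.492 bits/symbol.

2.492 bits/symbol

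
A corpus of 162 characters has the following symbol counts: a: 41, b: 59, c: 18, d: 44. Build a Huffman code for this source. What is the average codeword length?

Probabilities are the counts divided by 162.
Repeatedly combine the two least-probable nodes; the expected code length is the sum of the merged weights.
merge 1/9 + 41/162 → 59/162
merge 22/81 + 59/162 → 103/162
merge 59/162 + 103/162 → 1
L = 59/162 + 103/162 + 1 = 2 bits/symbol.

2 bits/symbol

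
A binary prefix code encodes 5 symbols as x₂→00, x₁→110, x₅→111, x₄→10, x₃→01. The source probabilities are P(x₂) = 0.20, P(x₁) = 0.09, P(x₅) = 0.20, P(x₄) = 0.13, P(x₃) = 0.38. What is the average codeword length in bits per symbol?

L̄ = Σ pᵢ·ℓᵢ = 0.20·2 + 0.09·3 + 0.20·3 + 0.13·2 + 0.38·2 = 2.29 bits/symbol.

2.29 bits/symbol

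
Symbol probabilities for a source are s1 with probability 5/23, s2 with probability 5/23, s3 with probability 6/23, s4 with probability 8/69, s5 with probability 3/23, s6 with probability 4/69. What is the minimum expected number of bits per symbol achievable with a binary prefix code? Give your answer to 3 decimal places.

2.478 bits/symbol

Repeatedly combine the two least-probable nodes; the expected code length is the sum of the merged weights.
merge 4/69 + 8/69 → 4/23
merge 3/23 + 4/23 → 7/23
merge 5/23 + 5/23 → 10/23
merge 6/23 + 7/23 → 13/23
merge 10/23 + 13/23 → 1
L = 4/23 + 7/23 + 10/23 + 13/23 + 1 = 57/23 ≈ 2.478 bits/symbol.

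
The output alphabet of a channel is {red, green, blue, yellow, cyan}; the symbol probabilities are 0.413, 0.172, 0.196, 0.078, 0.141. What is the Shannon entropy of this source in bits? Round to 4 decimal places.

H = −Σ pᵢ log₂ pᵢ.
−0.413·log₂(0.413) = 0.5269
−0.172·log₂(0.172) = 0.4368
−0.196·log₂(0.196) = 0.4608
−0.078·log₂(0.078) = 0.2871
−0.141·log₂(0.141) = 0.3985
Sum ≈ 2.1101 → 2.1101 bits.

2.1101 bits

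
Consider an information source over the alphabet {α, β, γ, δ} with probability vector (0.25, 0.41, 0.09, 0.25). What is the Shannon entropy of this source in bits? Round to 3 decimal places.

H = −Σ pᵢ log₂ pᵢ.
−0.25·log₂(0.25) = 0.5000
−0.41·log₂(0.41) = 0.5274
−0.09·log₂(0.09) = 0.3127
−0.25·log₂(0.25) = 0.5000
Sum ≈ 1.8400 → 1.840 bits.

1.840 bits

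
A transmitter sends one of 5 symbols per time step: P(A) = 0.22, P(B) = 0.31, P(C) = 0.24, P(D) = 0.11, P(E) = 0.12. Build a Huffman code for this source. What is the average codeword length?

Repeatedly combine the two least-probable nodes; the expected code length is the sum of the merged weights.
merge 11/100 + 3/25 → 23/100
merge 11/50 + 23/100 → 9/20
merge 6/25 + 31/100 → 11/20
merge 9/20 + 11/20 → 1
L = 23/100 + 9/20 + 11/20 + 1 = 223/100 = 2.23 bits/symbol.

2.23 bits/symbol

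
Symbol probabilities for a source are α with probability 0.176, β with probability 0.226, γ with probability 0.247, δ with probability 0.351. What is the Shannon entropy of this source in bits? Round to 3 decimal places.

1.954 bits

H = −Σ pᵢ log₂ pᵢ.
−0.176·log₂(0.176) = 0.4411
−0.226·log₂(0.226) = 0.4849
−0.247·log₂(0.247) = 0.4983
−0.351·log₂(0.351) = 0.5302
Sum ≈ 1.9545 → 1.954 bits.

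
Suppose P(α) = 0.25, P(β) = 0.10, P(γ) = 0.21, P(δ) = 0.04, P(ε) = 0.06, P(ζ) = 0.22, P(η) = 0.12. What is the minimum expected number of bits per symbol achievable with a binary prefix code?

2.62 bits/symbol

Repeatedly combine the two least-probable nodes; the expected code length is the sum of the merged weights.
merge 1/25 + 3/50 → 1/10
merge 1/10 + 1/10 → 1/5
merge 3/25 + 1/5 → 8/25
merge 21/100 + 11/50 → 43/100
merge 1/4 + 8/25 → 57/100
merge 43/100 + 57/100 → 1
L = 1/10 + 1/5 + 8/25 + 43/100 + 57/100 + 1 = 131/50 = 2.62 bits/symbol.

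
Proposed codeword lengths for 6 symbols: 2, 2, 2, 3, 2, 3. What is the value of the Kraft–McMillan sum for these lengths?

1.25

With common denominator 2^3 = 8: Σ 2^(−ℓᵢ) = 2/8 + 2/8 + 2/8 + 1/8 + 2/8 + 1/8 = 10/8 = 1.25.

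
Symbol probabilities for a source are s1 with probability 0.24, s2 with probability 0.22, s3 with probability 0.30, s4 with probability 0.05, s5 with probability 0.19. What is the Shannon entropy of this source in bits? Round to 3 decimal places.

H = −Σ pᵢ log₂ pᵢ.
−0.24·log₂(0.24) = 0.4941
−0.22·log₂(0.22) = 0.4806
−0.30·log₂(0.30) = 0.5211
−0.05·log₂(0.05) = 0.2161
−0.19·log₂(0.19) = 0.4552
Sum ≈ 2.1671 → 2.167 bits.

2.167 bits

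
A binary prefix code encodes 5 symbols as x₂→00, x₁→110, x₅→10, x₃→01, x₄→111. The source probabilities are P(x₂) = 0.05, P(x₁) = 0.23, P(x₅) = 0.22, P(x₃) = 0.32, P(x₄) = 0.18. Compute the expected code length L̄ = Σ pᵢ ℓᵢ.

L̄ = Σ pᵢ·ℓᵢ = 0.05·2 + 0.23·3 + 0.22·2 + 0.32·2 + 0.18·3 = 2.41 bits/symbol.

2.41 bits/symbol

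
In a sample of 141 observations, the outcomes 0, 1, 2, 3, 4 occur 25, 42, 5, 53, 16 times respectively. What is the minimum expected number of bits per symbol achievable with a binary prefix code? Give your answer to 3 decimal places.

Probabilities are the counts divided by 141.
Repeatedly combine the two least-probable nodes; the expected code length is the sum of the merged weights.
merge 5/141 + 16/141 → 7/47
merge 7/47 + 25/141 → 46/141
merge 14/47 + 46/141 → 88/141
merge 53/141 + 88/141 → 1
L = 7/47 + 46/141 + 88/141 + 1 = 296/141 ≈ 2.099 bits/symbol.

2.099 bits/symbol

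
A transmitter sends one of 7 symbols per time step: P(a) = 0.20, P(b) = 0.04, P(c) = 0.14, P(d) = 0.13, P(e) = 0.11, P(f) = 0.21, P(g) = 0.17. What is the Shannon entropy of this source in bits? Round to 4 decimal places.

2.6876 bits

H = −Σ pᵢ log₂ pᵢ.
−0.20·log₂(0.20) = 0.4644
−0.04·log₂(0.04) = 0.1858
−0.14·log₂(0.14) = 0.3971
−0.13·log₂(0.13) = 0.3826
−0.11·log₂(0.11) = 0.3503
−0.21·log₂(0.21) = 0.4728
−0.17·log₂(0.17) = 0.4346
Sum ≈ 2.6876 → 2.6876 bits.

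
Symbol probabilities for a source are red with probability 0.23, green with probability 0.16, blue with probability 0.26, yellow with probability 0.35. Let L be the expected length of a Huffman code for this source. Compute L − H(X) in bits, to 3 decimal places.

Entropy H = −Σ p log₂ p ≈ 1.9461 bits.
Huffman merges: 4/25+23/100→39/100; 13/50+7/20→61/100; 39/100+61/100→1. L = 2 ≈ 2.0000.
L − H = 2.0000 − 1.9461 = 0.054 bits.

0.054 bits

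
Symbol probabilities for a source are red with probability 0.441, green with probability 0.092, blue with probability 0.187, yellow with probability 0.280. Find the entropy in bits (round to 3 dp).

H = −Σ pᵢ log₂ pᵢ.
−0.441·log₂(0.441) = 0.5209
−0.092·log₂(0.092) = 0.3167
−0.187·log₂(0.187) = 0.4523
−0.280·log₂(0.280) = 0.5142
Sum ≈ 1.8041 → 1.804 bits.

1.804 bits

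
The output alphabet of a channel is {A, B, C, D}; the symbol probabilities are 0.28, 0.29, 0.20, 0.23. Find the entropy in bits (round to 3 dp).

1.984 bits

H = −Σ pᵢ log₂ pᵢ.
−0.28·log₂(0.28) = 0.5142
−0.29·log₂(0.29) = 0.5179
−0.20·log₂(0.20) = 0.4644
−0.23·log₂(0.23) = 0.4877
Sum ≈ 1.9842 → 1.984 bits.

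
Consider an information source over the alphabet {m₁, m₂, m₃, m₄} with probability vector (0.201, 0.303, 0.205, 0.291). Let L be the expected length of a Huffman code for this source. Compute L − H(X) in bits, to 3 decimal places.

0.026 bits

Entropy H = −Σ p log₂ p ≈ 1.9741 bits.
Huffman merges: 201/1000+41/200→203/500; 291/1000+303/1000→297/500; 203/500+297/500→1. L = 2 ≈ 2.0000.
L − H = 2.0000 − 1.9741 = 0.026 bits.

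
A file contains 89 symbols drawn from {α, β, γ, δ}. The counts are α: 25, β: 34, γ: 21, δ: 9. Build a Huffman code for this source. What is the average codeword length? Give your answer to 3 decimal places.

1.955 bits/symbol

Probabilities are the counts divided by 89.
Repeatedly combine the two least-probable nodes; the expected code length is the sum of the merged weights.
merge 9/89 + 21/89 → 30/89
merge 25/89 + 30/89 → 55/89
merge 34/89 + 55/89 → 1
L = 30/89 + 55/89 + 1 = 174/89 ≈ 1.955 bits/symbol.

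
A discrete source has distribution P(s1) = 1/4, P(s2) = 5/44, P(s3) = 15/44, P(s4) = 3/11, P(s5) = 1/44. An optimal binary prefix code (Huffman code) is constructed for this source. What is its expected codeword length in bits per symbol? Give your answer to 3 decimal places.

Repeatedly combine the two least-probable nodes; the expected code length is the sum of the merged weights.
merge 1/44 + 5/44 → 3/22
merge 3/22 + 1/4 → 17/44
merge 3/11 + 15/44 → 27/44
merge 17/44 + 27/44 → 1
L = 3/22 + 17/44 + 27/44 + 1 = 47/22 ≈ 2.136 bits/symbol.

2.136 bits/symbol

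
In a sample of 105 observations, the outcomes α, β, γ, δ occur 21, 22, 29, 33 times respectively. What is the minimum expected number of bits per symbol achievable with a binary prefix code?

2 bits/symbol

Probabilities are the counts divided by 105.
Repeatedly combine the two least-probable nodes; the expected code length is the sum of the merged weights.
merge 1/5 + 22/105 → 43/105
merge 29/105 + 11/35 → 62/105
merge 43/105 + 62/105 → 1
L = 43/105 + 62/105 + 1 = 2 bits/symbol.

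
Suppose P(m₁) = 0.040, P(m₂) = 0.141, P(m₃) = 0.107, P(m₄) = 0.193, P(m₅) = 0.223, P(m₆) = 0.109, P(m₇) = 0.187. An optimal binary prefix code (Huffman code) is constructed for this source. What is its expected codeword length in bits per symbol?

Repeatedly combine the two least-probable nodes; the expected code length is the sum of the merged weights.
merge 1/25 + 107/1000 → 147/1000
merge 109/1000 + 141/1000 → 1/4
merge 147/1000 + 187/1000 → 167/500
merge 193/1000 + 223/1000 → 52/125
merge 1/4 + 167/500 → 73/125
merge 52/125 + 73/125 → 1
L = 147/1000 + 1/4 + 167/500 + 52/125 + 73/125 + 1 = 2731/1000 = 2.731 bits/symbol.

2.731 bits/symbol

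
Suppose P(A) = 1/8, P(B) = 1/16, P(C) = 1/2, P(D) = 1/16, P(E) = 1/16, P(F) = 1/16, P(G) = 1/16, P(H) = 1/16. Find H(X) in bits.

2.375 bits

Each probability is a power of 1/2, so log₂(1/p) is an integer.
H = Σ p·log₂(1/p) = 1/8·3 + 1/16·4 + 1/2·1 + 1/16·4 + 1/16·4 + 1/16·4 + 1/16·4 + 1/16·4 = 2.375 bits.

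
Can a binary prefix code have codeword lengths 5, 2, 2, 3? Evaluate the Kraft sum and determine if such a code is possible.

0.65625; yes

With common denominator 2^5 = 32: Σ 2^(−ℓᵢ) = 1/32 + 8/32 + 8/32 + 4/32 = 21/32 = 0.65625.
Kraft's inequality requires Σ ≤ 1; here Σ = 0.65625 ≤ 1, so such a prefix code exists.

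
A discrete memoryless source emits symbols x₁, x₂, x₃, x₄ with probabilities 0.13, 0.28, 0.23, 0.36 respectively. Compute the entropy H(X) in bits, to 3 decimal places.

H = −Σ pᵢ log₂ pᵢ.
−0.13·log₂(0.13) = 0.3826
−0.28·log₂(0.28) = 0.5142
−0.23·log₂(0.23) = 0.4877
−0.36·log₂(0.36) = 0.5306
Sum ≈ 1.9151 → 1.915 bits.

1.915 bits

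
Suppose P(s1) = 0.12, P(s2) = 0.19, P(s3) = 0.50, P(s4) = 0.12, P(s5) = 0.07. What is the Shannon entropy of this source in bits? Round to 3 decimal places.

H = −Σ pᵢ log₂ pᵢ.
−0.12·log₂(0.12) = 0.3671
−0.19·log₂(0.19) = 0.4552
−0.50·log₂(0.50) = 0.5000
−0.12·log₂(0.12) = 0.3671
−0.07·log₂(0.07) = 0.2686
Sum ≈ 1.9579 → 1.958 bits.

1.958 bits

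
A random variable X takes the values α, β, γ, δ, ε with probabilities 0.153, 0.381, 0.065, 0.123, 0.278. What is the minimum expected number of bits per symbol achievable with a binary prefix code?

Repeatedly combine the two least-probable nodes; the expected code length is the sum of the merged weights.
merge 13/200 + 123/1000 → 47/250
merge 153/1000 + 47/250 → 341/1000
merge 139/500 + 341/1000 → 619/1000
merge 381/1000 + 619/1000 → 1
L = 47/250 + 341/1000 + 619/1000 + 1 = 537/250 = 2.148 bits/symbol.

2.148 bits/symbol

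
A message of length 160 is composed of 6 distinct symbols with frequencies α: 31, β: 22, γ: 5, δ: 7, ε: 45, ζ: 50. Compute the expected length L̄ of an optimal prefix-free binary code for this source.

Probabilities are the counts divided by 160.
Repeatedly combine the two least-probable nodes; the expected code length is the sum of the merged weights.
merge 1/32 + 7/160 → 3/40
merge 3/40 + 11/80 → 17/80
merge 31/160 + 17/80 → 13/32
merge 9/32 + 5/16 → 19/32
merge 13/32 + 19/32 → 1
L = 3/40 + 17/80 + 13/32 + 19/32 + 1 = 183/80 = 2.2875 bits/symbol.

2.2875 bits/symbol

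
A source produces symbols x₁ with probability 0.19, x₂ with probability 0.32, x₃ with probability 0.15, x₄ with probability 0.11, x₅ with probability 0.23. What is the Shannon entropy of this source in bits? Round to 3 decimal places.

H = −Σ pᵢ log₂ pᵢ.
−0.19·log₂(0.19) = 0.4552
−0.32·log₂(0.32) = 0.5260
−0.15·log₂(0.15) = 0.4105
−0.11·log₂(0.11) = 0.3503
−0.23·log₂(0.23) = 0.4877
Sum ≈ 2.2298 → 2.230 bits.

2.230 bits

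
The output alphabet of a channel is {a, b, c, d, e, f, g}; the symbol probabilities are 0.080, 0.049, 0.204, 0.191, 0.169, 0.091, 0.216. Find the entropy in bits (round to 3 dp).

H = −Σ pᵢ log₂ pᵢ.
−0.080·log₂(0.080) = 0.2915
−0.049·log₂(0.049) = 0.2132
−0.204·log₂(0.204) = 0.4678
−0.191·log₂(0.191) = 0.4562
−0.169·log₂(0.169) = 0.4335
−0.091·log₂(0.091) = 0.3147
−0.216·log₂(0.216) = 0.4776
Sum ≈ 2.6544 → 2.654 bits.

2.654 bits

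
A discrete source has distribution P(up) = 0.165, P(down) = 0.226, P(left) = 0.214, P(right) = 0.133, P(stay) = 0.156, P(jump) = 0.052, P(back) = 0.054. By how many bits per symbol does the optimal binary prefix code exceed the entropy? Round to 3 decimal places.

Entropy H = −Σ p log₂ p ≈ 2.6442 bits.
Huffman merges: 13/250+27/500→53/500; 53/500+133/1000→239/1000; 39/250+33/200→321/1000; 107/500+113/500→11/25; 239/1000+321/1000→14/25; 11/25+14/25→1. L = 1333/500 ≈ 2.6660.
L − H = 2.6660 − 2.6442 = 0.022 bits.

0.022 bits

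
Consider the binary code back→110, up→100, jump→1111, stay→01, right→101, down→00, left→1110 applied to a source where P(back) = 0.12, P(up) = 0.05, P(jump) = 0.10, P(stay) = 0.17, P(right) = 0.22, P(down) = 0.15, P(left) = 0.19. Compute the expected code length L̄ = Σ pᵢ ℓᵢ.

L̄ = Σ pᵢ·ℓᵢ = 0.12·3 + 0.05·3 + 0.10·4 + 0.17·2 + 0.22·3 + 0.15·2 + 0.19·4 = 2.97 bits/symbol.

2.97 bits/symbol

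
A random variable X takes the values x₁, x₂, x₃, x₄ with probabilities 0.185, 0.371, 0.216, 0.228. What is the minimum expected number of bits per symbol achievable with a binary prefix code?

Repeatedly combine the two least-probable nodes; the expected code length is the sum of the merged weights.
merge 37/200 + 27/125 → 401/1000
merge 57/250 + 371/1000 → 599/1000
merge 401/1000 + 599/1000 → 1
L = 401/1000 + 599/1000 + 1 = 2 bits/symbol.

2 bits/symbol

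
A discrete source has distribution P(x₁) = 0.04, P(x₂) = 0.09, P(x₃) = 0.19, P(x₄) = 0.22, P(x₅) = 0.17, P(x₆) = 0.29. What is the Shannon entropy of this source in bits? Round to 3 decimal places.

H = −Σ pᵢ log₂ pᵢ.
−0.04·log₂(0.04) = 0.1858
−0.09·log₂(0.09) = 0.3127
−0.19·log₂(0.19) = 0.4552
−0.22·log₂(0.22) = 0.4806
−0.17·log₂(0.17) = 0.4346
−0.29·log₂(0.29) = 0.5179
Sum ≈ 2.3867 → 2.387 bits.

2.387 bits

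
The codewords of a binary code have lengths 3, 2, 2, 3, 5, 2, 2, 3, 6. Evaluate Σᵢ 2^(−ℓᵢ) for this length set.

1.421875

With common denominator 2^6 = 64: Σ 2^(−ℓᵢ) = 8/64 + 16/64 + 16/64 + 8/64 + 2/64 + 16/64 + 16/64 + 8/64 + 1/64 = 91/64 = 1.421875.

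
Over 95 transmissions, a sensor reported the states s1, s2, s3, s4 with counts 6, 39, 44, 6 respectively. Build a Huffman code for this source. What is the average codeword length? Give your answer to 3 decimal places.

Probabilities are the counts divided by 95.
Repeatedly combine the two least-probable nodes; the expected code length is the sum of the merged weights.
merge 6/95 + 6/95 → 12/95
merge 12/95 + 39/95 → 51/95
merge 44/95 + 51/95 → 1
L = 12/95 + 51/95 + 1 = 158/95 ≈ 1.663 bits/symbol.

1.663 bits/symbol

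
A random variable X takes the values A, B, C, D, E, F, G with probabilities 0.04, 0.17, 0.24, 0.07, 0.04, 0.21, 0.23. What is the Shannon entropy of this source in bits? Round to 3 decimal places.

H = −Σ pᵢ log₂ pᵢ.
−0.04·log₂(0.04) = 0.1858
−0.17·log₂(0.17) = 0.4346
−0.24·log₂(0.24) = 0.4941
−0.07·log₂(0.07) = 0.2686
−0.04·log₂(0.04) = 0.1858
−0.21·log₂(0.21) = 0.4728
−0.23·log₂(0.23) = 0.4877
Sum ≈ 2.5293 → 2.529 bits.

2.529 bits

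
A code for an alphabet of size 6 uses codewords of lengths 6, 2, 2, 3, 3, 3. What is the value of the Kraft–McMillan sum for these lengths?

With common denominator 2^6 = 64: Σ 2^(−ℓᵢ) = 1/64 + 16/64 + 16/64 + 8/64 + 8/64 + 8/64 = 57/64 = 0.890625.

0.890625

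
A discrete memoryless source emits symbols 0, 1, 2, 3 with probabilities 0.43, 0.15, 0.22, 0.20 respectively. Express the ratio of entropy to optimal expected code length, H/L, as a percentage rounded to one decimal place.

97.9%

Entropy H = −Σ p log₂ p ≈ 1.8791 bits.
Huffman merges: 3/20+1/5→7/20; 11/50+7/20→57/100; 43/100+57/100→1. L = 48/25 ≈ 1.9200.
Efficiency = H/L = 1.8791/1.9200 = 97.9%.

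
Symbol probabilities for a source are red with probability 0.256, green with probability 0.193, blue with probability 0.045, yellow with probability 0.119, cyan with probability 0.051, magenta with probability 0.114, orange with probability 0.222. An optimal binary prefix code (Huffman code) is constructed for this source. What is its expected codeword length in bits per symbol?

2.618 bits/symbol

Repeatedly combine the two least-probable nodes; the expected code length is the sum of the merged weights.
merge 9/200 + 51/1000 → 12/125
merge 12/125 + 57/500 → 21/100
merge 119/1000 + 193/1000 → 39/125
merge 21/100 + 111/500 → 54/125
merge 32/125 + 39/125 → 71/125
merge 54/125 + 71/125 → 1
L = 12/125 + 21/100 + 39/125 + 54/125 + 71/125 + 1 = 1309/500 = 2.618 bits/symbol.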